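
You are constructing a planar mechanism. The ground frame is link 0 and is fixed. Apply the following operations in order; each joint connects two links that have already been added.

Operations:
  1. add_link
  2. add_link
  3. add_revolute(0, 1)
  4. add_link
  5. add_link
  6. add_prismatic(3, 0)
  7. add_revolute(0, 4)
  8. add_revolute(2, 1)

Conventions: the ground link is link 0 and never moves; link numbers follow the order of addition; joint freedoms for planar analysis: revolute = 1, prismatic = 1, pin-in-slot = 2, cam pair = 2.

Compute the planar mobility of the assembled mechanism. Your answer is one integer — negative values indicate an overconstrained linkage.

link 0 = ground. State L|J1|J2 = 1|0|0
+link1  2|0|0
+link2  3|0|0
R(0,1) f=1→J1  3|1|0
+link3  4|1|0
+link4  5|1|0
P(3,0) f=1→J1  5|2|0
R(0,4) f=1→J1  5|3|0
R(2,1) f=1→J1  5|4|0
M = 3(5−1)−2·4−0 = 12−8−0 = 4

M = 4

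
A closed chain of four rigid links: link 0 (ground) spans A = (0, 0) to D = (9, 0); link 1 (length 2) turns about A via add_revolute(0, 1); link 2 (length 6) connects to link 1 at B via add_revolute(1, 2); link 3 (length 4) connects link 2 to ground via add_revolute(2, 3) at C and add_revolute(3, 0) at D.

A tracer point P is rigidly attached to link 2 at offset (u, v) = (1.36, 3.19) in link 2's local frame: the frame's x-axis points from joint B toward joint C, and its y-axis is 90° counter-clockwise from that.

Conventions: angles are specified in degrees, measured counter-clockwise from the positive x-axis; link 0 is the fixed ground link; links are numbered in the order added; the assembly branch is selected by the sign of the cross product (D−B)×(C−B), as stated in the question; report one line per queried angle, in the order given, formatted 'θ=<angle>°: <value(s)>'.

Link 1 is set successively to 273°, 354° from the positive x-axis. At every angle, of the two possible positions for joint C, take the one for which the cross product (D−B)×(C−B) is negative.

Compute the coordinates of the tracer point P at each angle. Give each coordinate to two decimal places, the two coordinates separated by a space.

A=(0,0), D=(9.00,0)
θ=273°: B = A + 2.00·(cos273°, sin273°) = (0.1047, -1.9973)
θ=273°: |BD| = 9.1168
θ=273°: circle(B,6.00) ∩ circle(D,4.00): a=5.6553, h=2.0045
θ=273°:   candidates: C₊=(5.1834,1.1974) cross=18.274; C₋=(6.0617,-2.7141) cross=-18.274
θ=273°:   branch - wants cross < 0 → take C=(6.0617,-2.7141) (cross=-18.274)
θ=273°: ex = (C−B)/|BC| = (0.9928,-0.1195); ey = (0.1195,0.9928)
θ=273°: P = B + 1.36·ex + 3.19·ey = (1.8361,1.0074)
θ=354°: B = A + 2.00·(cos354°, sin354°) = (1.9890, -0.2091)
θ=354°: |BD| = 7.0141
θ=354°: circle(B,6.00) ∩ circle(D,4.00): a=4.9327, h=3.4159
θ=354°:   candidates: C₊=(6.8178,3.3523) cross=23.959; C₋=(7.0214,-3.4764) cross=-23.959
θ=354°:   branch - wants cross < 0 → take C=(7.0214,-3.4764) (cross=-23.959)
θ=354°: ex = (C−B)/|BC| = (0.8387,-0.5446); ey = (0.5446,0.8387)
θ=354°: P = B + 1.36·ex + 3.19·ey = (4.8668,1.7259)

θ=273°: 1.84 1.01
θ=354°: 4.87 1.73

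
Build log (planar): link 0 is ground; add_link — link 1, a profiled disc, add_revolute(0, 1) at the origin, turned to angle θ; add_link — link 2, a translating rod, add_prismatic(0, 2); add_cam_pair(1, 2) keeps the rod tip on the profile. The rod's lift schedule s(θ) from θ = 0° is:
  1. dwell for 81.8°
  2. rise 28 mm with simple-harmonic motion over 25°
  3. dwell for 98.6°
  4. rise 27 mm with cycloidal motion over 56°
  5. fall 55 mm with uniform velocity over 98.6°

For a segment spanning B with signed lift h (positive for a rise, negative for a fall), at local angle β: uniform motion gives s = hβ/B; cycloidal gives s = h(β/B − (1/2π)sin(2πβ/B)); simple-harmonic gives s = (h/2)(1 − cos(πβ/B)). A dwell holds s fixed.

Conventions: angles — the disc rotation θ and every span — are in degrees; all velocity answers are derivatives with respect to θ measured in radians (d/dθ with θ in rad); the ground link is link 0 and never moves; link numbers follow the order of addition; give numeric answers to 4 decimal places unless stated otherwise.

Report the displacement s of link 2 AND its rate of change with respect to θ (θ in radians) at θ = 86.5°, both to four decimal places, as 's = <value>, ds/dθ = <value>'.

seg 1 [0°–81.8°] dwell: s stays 0.0000
seg 2 [81.8°–106.8°] simple-harmonic, h=28: θ=86.5° here. β=4.7, B=25. 28/2·(1 − cos(π·0.1880)) = 2.3717 → s = 2.3717
velocity in seg [81.8°–106.8°] (simple-harmonic), θ in radians: β = 4.7° = 0.0820 rad, B = 25° = 0.4363 rad; ds/dθ = (πh/(2B)) sin(πβ/B) = (π·28/(2·0.4363)) sin(π·0.1880) = 56.133062 mm/rad

s = 2.3717, ds/dθ = 56.1331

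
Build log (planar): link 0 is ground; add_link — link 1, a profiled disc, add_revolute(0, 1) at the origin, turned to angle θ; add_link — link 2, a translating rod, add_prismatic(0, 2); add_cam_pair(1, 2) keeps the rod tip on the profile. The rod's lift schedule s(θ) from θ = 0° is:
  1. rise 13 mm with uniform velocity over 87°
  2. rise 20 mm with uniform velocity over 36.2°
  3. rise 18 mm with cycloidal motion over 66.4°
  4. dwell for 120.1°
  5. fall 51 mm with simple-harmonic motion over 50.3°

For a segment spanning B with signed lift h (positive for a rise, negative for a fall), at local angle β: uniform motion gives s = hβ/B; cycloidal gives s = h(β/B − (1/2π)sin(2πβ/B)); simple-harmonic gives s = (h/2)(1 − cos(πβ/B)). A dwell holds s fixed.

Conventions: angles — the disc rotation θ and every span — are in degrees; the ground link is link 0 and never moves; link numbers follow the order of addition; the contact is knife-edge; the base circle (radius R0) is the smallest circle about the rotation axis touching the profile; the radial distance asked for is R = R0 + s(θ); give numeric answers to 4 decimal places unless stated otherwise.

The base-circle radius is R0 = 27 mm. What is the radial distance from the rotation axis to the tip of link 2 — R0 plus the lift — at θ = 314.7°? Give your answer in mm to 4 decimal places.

seg 1 [0°–87°] uniform, h=13: full span → s += 13 → s = 13.0000
seg 2 [87°–123.2°] uniform, h=20: full span → s += 20 → s = 33.0000
seg 3 [123.2°–189.6°] cycloidal, h=18: full span → s += 18 → s = 51.0000
seg 4 [189.6°–309.7°] dwell: s stays 51.0000
seg 5 [309.7°–360°] simple-harmonic, h=-51: θ=314.7° here. β=5, B=50.3. -51/2·(1 − cos(π·0.0994)) = -1.2333 → s = 49.7667
R = R0 + s = 27 + 49.7667 = 76.7667

76.7667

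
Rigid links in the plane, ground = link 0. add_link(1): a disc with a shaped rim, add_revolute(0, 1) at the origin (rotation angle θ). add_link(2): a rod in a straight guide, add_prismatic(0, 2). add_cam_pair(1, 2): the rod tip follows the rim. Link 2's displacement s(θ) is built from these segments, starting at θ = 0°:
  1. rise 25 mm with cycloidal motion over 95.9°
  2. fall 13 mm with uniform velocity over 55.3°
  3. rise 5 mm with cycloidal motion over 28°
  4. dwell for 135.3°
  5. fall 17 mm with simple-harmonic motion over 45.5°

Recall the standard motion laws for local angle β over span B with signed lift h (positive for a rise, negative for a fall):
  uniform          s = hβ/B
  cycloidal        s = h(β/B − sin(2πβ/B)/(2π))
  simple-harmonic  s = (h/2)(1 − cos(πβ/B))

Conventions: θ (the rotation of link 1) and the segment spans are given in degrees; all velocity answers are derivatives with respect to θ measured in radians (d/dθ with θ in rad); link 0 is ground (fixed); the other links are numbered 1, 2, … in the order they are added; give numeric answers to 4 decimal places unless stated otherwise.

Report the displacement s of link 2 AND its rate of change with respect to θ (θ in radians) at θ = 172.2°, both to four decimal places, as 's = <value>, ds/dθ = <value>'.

segment 1 (0° to 95.9°, cycloidal, h = 25) is passed completely: s = 0.0000 + (25) = 25.0000
segment 2 (95.9° to 151.2°, uniform, h = -13) is passed completely: s = 25.0000 + (-13) = 12.0000
θ = 172.2° falls in segment 3 (151.2° to 179.2°, cycloidal, h = 5): β = 172.2 − 151.2 = 21°, B = 28°; Δs = 5·(0.7500 − sin(2π·0.7500)/(2π)) = 4.5458; s = 12.0000 + 4.5458 = 16.5458
velocity in seg [151.2°–179.2°] (cycloidal), θ in radians: β = 21° = 0.3665 rad, B = 28° = 0.4887 rad; ds/dθ = (h/B)(1 − cos(2πβ/B)) = (5/0.4887)(1 − cos(2π·0.7500)) = 10.231389 mm/rad

s = 16.5458, ds/dθ = 10.2314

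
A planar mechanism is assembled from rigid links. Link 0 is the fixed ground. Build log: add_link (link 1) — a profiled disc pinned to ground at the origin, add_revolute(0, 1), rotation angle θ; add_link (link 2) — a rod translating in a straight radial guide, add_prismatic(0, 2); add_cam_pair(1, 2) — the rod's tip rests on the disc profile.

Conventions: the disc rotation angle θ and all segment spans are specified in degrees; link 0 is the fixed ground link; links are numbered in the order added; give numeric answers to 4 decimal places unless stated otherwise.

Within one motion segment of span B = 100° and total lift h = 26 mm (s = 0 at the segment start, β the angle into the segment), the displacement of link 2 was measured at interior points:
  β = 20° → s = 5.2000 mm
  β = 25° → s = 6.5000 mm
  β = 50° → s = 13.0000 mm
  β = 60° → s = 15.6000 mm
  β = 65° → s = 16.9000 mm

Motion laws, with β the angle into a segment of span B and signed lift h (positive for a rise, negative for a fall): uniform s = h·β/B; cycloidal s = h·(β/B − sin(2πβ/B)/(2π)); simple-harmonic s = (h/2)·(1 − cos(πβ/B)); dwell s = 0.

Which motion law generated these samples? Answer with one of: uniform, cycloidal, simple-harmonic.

candidates at β/B = r: uniform s = h·r (linear in β); cycloidal s = h·(r − sin(2πr)/(2π)); simple-harmonic s = (h/2)(1 − cos(πr))
β=20°: printed 5.2000 | uniform 5.2000, cycloidal 1.2645, simple-harmonic 2.4828
β=25°: printed 6.5000 | uniform 6.5000, cycloidal 2.3620, simple-harmonic 3.8076
β=50°: printed 13.0000 | uniform 13.0000, cycloidal 13.0000, simple-harmonic 13.0000
β=60°: printed 15.6000 | uniform 15.6000, cycloidal 18.0323, simple-harmonic 17.0172
β=65°: printed 16.9000 | uniform 16.9000, cycloidal 20.2477, simple-harmonic 18.9019
only one law matches every sample → uniform

uniform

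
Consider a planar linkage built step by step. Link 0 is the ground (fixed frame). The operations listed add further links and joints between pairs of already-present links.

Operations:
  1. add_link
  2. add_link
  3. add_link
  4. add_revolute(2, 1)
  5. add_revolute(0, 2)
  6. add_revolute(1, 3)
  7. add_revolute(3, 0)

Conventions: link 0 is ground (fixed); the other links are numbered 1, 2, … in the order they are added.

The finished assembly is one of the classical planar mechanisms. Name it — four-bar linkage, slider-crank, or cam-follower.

links: 4 (incl. ground); joints: 4 revolute, 0 prismatic, 0 higher (cam) pair, forming one closed loop
4 links in a single 4R loop → four-bar linkage

four-bar linkage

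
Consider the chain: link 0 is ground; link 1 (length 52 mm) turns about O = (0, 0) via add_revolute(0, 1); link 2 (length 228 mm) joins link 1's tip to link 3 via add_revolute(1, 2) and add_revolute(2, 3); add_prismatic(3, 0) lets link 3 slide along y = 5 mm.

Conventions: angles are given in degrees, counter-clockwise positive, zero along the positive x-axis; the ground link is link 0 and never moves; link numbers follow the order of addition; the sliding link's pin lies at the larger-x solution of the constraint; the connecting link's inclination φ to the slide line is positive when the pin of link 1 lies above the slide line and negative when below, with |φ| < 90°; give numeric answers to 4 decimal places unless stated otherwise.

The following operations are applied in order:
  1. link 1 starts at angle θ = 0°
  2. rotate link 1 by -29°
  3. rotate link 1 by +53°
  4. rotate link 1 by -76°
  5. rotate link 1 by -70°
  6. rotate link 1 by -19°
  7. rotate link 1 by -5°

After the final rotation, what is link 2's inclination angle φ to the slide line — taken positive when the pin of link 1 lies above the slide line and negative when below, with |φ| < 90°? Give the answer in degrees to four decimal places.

geometry: r = 52 mm, L = 228 mm, e = 5 mm; θ starts at 0°
rotate link 1 by -29°: θ ← 0° -29° = -29°
rotate link 1 by +53°: θ ← -29° +53° = 24°
rotate link 1 by -76°: θ ← 24° -76° = -52°
rotate link 1 by -70°: θ ← -52° -70° = -122°
rotate link 1 by -19°: θ ← -122° -19° = -141°
rotate link 1 by -5°: θ ← -141° -5° = -146°
h = r sin θ − e = -29.078031 − 5 = -34.078031
sin φ = h / L = -34.078031 / 228 = -0.14946505
φ = arcsin(-0.14946505) = -8.595927°

-8.5959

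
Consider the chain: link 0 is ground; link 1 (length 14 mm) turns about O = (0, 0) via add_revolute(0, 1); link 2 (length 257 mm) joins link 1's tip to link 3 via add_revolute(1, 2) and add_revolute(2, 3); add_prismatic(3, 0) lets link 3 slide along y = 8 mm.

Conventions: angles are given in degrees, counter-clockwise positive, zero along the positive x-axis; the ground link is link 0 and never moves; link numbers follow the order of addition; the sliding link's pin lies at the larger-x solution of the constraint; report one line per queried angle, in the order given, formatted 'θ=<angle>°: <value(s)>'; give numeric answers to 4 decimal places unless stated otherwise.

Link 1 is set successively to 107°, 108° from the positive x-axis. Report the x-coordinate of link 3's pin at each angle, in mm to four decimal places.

geometry: r = 14 mm, L = 257 mm, e = 8 mm
θ=107°: crank pin P = (r cos θ, r sin θ) = (-4.093204, 13.388267)
θ=107°: h = r sin θ − e = 13.388267 − 8 = 5.388267
θ=107°: x = r cos θ + √(L² − h²) = -4.093204 + 256.943509 = 252.850305
θ=108°: crank pin P = (r cos θ, r sin θ) = (-4.326238, 13.314791)
θ=108°: h = r sin θ − e = 13.314791 − 8 = 5.314791
θ=108°: x = r cos θ + √(L² − h²) = -4.326238 + 256.945039 = 252.618801

θ=107°: 252.8503
θ=108°: 252.6188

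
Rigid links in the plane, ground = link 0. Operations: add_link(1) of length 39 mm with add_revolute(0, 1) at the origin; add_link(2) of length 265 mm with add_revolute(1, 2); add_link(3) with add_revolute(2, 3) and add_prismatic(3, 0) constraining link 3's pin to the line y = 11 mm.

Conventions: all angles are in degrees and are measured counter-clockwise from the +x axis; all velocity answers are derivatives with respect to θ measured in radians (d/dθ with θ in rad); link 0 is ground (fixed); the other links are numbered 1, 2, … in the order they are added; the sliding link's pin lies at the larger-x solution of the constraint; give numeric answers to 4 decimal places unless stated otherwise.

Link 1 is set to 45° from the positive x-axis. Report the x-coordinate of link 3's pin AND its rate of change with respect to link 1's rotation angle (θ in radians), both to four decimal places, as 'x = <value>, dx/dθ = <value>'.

geometry: r = 39 mm, L = 265 mm, e = 11 mm
crank pin P = (r cos θ, r sin θ) = (27.577164, 27.577164)
h = r sin θ − e = 27.577164 − 11 = 16.577164
x = r cos θ + √(L² − h²) = 27.577164 + 264.480997 = 292.058161
dx/dθ = −r sin θ − h·r cos θ/√(L² − h²) (θ in radians; h = 16.577164) = -29.305649

x = 292.0582, dx/dθ = -29.3056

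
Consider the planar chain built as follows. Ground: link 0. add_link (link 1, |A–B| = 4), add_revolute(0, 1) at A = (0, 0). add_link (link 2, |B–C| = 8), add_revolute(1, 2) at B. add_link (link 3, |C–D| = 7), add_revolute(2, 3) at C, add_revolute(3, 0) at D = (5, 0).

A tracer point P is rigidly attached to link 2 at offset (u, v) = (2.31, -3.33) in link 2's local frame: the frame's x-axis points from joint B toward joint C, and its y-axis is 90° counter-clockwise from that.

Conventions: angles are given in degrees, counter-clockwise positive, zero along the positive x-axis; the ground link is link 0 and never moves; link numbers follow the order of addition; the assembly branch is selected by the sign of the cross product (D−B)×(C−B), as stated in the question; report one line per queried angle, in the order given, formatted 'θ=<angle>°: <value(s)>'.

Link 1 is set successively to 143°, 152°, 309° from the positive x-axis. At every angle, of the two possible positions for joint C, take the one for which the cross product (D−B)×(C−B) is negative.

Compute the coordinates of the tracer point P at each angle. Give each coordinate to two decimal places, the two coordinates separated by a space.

A=(0,0), D=(5.00,0)
θ=143°: B = A + 4.00·(cos143°, sin143°) = (-3.1945, 2.4073)
θ=143°: |BD| = 8.5408
θ=143°: circle(B,8.00) ∩ circle(D,7.00): a=5.1485, h=6.1231
θ=143°:   candidates: C₊=(3.4711,6.8310) cross=52.296; C₋=(0.0194,-4.9187) cross=-52.296
θ=143°:   branch - wants cross < 0 → take C=(0.0194,-4.9187) (cross=-52.296)
θ=143°: ex = (C−B)/|BC| = (0.4017,-0.9158); ey = (0.9158,0.4017)
θ=143°: P = B + 2.31·ex + -3.33·ey = (-5.3160,-1.0459)
θ=152°: B = A + 4.00·(cos152°, sin152°) = (-3.5318, 1.8779)
θ=152°: |BD| = 8.7360
θ=152°: circle(B,8.00) ∩ circle(D,7.00): a=5.2265, h=6.0567
θ=152°:   candidates: C₊=(2.8745,6.6695) cross=52.911; C₋=(0.2706,-5.1607) cross=-52.911
θ=152°:   branch - wants cross < 0 → take C=(0.2706,-5.1607) (cross=-52.911)
θ=152°: ex = (C−B)/|BC| = (0.4753,-0.8798); ey = (0.8798,0.4753)
θ=152°: P = B + 2.31·ex + -3.33·ey = (-5.3637,-1.7373)
θ=309°: B = A + 4.00·(cos309°, sin309°) = (2.5173, -3.1086)
θ=309°: |BD| = 3.9783
θ=309°: circle(B,8.00) ∩ circle(D,7.00): a=3.8744, h=6.9992
θ=309°:   candidates: C₊=(-0.5339,4.2867) cross=27.845; C₋=(10.4042,-4.4492) cross=-27.845
θ=309°:   branch - wants cross < 0 → take C=(10.4042,-4.4492) (cross=-27.845)
θ=309°: ex = (C−B)/|BC| = (0.9859,-0.1676); ey = (0.1676,0.9859)
θ=309°: P = B + 2.31·ex + -3.33·ey = (4.2366,-6.7786)

θ=143°: -5.32 -1.05
θ=152°: -5.36 -1.74
θ=309°: 4.24 -6.78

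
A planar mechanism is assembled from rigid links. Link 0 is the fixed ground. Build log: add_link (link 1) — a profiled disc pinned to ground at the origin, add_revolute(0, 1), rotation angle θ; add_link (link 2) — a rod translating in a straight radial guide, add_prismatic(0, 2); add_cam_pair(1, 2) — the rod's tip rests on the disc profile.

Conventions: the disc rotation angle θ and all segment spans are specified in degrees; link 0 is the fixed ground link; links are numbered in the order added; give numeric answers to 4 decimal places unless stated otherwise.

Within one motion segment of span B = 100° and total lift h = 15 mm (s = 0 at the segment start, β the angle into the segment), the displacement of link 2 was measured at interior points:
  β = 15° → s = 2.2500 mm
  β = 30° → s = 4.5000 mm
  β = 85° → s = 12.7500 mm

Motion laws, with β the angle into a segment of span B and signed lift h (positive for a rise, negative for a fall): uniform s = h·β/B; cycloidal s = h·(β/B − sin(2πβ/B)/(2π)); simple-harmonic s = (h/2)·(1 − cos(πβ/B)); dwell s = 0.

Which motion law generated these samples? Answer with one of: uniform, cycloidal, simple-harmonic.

candidates at β/B = r: uniform s = h·r (linear in β); cycloidal s = h·(r − sin(2πr)/(2π)); simple-harmonic s = (h/2)(1 − cos(πr))
β=15°: printed 2.2500 | uniform 2.2500, cycloidal 0.3186, simple-harmonic 0.8175
β=30°: printed 4.5000 | uniform 4.5000, cycloidal 2.2295, simple-harmonic 3.0916
β=85°: printed 12.7500 | uniform 12.7500, cycloidal 14.6814, simple-harmonic 14.1825
only one law matches every sample → uniform

uniform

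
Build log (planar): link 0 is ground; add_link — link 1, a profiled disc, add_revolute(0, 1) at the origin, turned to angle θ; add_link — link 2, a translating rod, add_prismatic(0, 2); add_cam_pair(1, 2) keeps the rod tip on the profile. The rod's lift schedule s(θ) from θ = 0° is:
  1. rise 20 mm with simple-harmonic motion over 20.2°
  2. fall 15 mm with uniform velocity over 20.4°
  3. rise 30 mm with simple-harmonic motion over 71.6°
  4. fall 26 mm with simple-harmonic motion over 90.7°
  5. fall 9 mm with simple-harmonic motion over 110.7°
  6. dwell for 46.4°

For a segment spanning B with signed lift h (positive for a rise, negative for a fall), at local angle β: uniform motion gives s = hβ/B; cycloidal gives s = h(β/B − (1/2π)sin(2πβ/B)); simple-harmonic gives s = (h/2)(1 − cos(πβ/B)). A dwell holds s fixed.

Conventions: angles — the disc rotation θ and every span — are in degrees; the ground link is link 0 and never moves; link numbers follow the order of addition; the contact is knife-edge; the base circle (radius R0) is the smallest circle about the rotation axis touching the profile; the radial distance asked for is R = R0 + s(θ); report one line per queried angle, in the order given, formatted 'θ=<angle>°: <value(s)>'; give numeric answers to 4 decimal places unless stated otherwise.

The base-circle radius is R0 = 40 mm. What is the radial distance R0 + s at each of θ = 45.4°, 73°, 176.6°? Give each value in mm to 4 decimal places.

seg 1 [0°–20.2°] simple-harmonic, h=20: full span → s += 20 → s = 20.0000
seg 2 [20.2°–40.6°] uniform, h=-15: full span → s += -15 → s = 5.0000
seg 3 [40.6°–112.2°] simple-harmonic, h=30: θ=45.4° here. β=4.8, B=71.6. 30/2·(1 − cos(π·0.0670)) = 0.3314 → s = 5.3314
seg 3 [40.6°–112.2°] simple-harmonic, h=30: θ=73° here. β=32.4, B=71.6. 30/2·(1 − cos(π·0.4525)) = 12.7706 → s = 17.7706
seg 3 [40.6°–112.2°] simple-harmonic, h=30: full span → s += 30 → s = 35.0000
seg 4 [112.2°–202.9°] simple-harmonic, h=-26: θ=176.6° here. β=64.4, B=90.7. -26/2·(1 − cos(π·0.7100)) = -20.9689 → s = 14.0311
θ=45.4°: R = R0 + s = 40 + 5.3314 = 45.3314
θ=73°: R = R0 + s = 40 + 17.7706 = 57.7706
θ=176.6°: R = R0 + s = 40 + 14.0311 = 54.0311

θ=45.4°: 45.3314
θ=73°: 57.7706
θ=176.6°: 54.0311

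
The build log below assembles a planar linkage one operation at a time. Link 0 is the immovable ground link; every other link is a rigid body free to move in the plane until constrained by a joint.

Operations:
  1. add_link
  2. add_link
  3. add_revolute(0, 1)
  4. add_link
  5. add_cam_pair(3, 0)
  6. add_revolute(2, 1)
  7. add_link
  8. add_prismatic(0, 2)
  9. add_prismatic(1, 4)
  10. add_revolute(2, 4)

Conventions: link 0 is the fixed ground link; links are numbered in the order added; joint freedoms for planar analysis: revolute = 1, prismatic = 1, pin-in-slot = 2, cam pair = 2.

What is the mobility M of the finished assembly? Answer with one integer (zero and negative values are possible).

L=1 J1=0 J2=0
add link → L=2 J1=0 J2=0
add link → L=3 J1=0 J2=0
R@0,1 dof=1 J1 → L=3 J1=1 J2=0
add link → L=4 J1=1 J2=0
C@3,0 dof=2 J2 → L=4 J1=1 J2=1
R@2,1 dof=1 J1 → L=4 J1=2 J2=1
add link → L=5 J1=2 J2=1
P@0,2 dof=1 J1 → L=5 J1=3 J2=1
P@1,4 dof=1 J1 → L=5 J1=4 J2=1
R@2,4 dof=1 J1 → L=5 J1=5 J2=1
M=3(L−1)−2J1−J2=3·4−2·5−1=1

M = 1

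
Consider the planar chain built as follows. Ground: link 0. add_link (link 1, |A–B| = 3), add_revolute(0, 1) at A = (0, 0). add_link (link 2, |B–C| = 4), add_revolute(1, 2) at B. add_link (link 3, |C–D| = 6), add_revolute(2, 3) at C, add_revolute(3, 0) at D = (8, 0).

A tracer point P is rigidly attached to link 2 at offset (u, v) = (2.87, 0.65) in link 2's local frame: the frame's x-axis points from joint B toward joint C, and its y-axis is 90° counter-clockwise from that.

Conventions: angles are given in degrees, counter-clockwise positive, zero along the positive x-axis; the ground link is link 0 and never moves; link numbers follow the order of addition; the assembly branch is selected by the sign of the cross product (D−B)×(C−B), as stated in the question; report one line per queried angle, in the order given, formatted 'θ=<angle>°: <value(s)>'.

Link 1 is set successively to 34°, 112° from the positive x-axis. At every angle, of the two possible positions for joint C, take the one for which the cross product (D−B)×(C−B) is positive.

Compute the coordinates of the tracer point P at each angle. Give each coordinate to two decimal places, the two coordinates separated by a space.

A=(0,0), D=(8.00,0)
θ=34°: B = A + 3.00·(cos34°, sin34°) = (2.4871, 1.6776)
θ=34°: |BD| = 5.7625
θ=34°: circle(B,4.00) ∩ circle(D,6.00): a=1.1459, h=3.8324
θ=34°:   candidates: C₊=(4.6990,5.0104) cross=22.084; C₋=(2.4677,-2.3224) cross=-22.084
θ=34°:   branch + wants cross > 0 → take C=(4.6990,5.0104) (cross=22.084)
θ=34°: ex = (C−B)/|BC| = (0.5530,0.8332); ey = (-0.8332,0.5530)
θ=34°: P = B + 2.87·ex + 0.65·ey = (3.5326,4.4283)
θ=112°: B = A + 3.00·(cos112°, sin112°) = (-1.1238, 2.7816)
θ=112°: |BD| = 9.5384
θ=112°: circle(B,4.00) ∩ circle(D,6.00): a=3.7208, h=1.4682
θ=112°:   candidates: C₊=(2.8634,3.1009) cross=14.004; C₋=(2.0071,0.2921) cross=-14.004
θ=112°:   branch + wants cross > 0 → take C=(2.8634,3.1009) (cross=14.004)
θ=112°: ex = (C−B)/|BC| = (0.9968,0.0798); ey = (-0.0798,0.9968)
θ=112°: P = B + 2.87·ex + 0.65·ey = (1.6851,3.6586)

θ=34°: 3.53 4.43
θ=112°: 1.69 3.66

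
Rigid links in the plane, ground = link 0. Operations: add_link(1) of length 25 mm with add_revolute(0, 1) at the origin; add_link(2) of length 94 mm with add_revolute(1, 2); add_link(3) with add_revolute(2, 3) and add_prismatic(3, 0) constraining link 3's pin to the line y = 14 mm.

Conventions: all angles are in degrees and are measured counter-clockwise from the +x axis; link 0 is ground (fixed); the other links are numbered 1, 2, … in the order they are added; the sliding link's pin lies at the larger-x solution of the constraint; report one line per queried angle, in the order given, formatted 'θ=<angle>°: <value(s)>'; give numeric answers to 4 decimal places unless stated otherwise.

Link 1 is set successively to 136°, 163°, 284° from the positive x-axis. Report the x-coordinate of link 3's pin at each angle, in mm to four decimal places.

geometry: r = 25 mm, L = 94 mm, e = 14 mm
θ=136°: crank pin P = (r cos θ, r sin θ) = (-17.983495, 17.366459)
θ=136°: h = r sin θ − e = 17.366459 − 14 = 3.366459
θ=136°: x = r cos θ + √(L² − h²) = -17.983495 + 93.939698 = 75.956203
θ=163°: crank pin P = (r cos θ, r sin θ) = (-23.907619, 7.309293)
θ=163°: h = r sin θ − e = 7.309293 − 14 = -6.690707
θ=163°: x = r cos θ + √(L² − h²) = -23.907619 + 93.761583 = 69.853964
θ=284°: crank pin P = (r cos θ, r sin θ) = (6.048047, -24.257393)
θ=284°: h = r sin θ − e = -24.257393 − 14 = -38.257393
θ=284°: x = r cos θ + √(L² − h²) = 6.048047 + 85.862517 = 91.910565

θ=136°: 75.9562
θ=163°: 69.8540
θ=284°: 91.9106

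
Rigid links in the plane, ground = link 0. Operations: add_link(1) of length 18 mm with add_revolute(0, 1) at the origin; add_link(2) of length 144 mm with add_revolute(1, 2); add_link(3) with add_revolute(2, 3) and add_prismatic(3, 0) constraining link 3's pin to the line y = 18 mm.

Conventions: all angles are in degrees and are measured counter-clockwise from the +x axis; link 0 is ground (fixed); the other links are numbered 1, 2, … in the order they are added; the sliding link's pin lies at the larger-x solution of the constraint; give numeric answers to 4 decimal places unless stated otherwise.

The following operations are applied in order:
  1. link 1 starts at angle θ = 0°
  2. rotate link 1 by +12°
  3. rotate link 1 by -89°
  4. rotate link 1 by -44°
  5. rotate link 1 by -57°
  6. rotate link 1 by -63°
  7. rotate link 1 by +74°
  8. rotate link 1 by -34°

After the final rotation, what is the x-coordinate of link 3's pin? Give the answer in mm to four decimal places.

geometry: r = 18 mm, L = 144 mm, e = 18 mm; θ starts at 0°
rotate link 1 by +12°: θ ← 0° +12° = 12°
rotate link 1 by -89°: θ ← 12° -89° = -77°
rotate link 1 by -44°: θ ← -77° -44° = -121°
rotate link 1 by -57°: θ ← -121° -57° = -178°
rotate link 1 by -63°: θ ← -178° -63° = -241°
rotate link 1 by +74°: θ ← -241° +74° = -167°
rotate link 1 by -34°: θ ← -167° -34° = -201°
crank pin P = (r cos θ, r sin θ) = (-16.804448, 6.450623)
h = r sin θ − e = 6.450623 − 18 = -11.549377
x = r cos θ + √(L² − h²) = -16.804448 + 143.536100 = 126.731652

126.7317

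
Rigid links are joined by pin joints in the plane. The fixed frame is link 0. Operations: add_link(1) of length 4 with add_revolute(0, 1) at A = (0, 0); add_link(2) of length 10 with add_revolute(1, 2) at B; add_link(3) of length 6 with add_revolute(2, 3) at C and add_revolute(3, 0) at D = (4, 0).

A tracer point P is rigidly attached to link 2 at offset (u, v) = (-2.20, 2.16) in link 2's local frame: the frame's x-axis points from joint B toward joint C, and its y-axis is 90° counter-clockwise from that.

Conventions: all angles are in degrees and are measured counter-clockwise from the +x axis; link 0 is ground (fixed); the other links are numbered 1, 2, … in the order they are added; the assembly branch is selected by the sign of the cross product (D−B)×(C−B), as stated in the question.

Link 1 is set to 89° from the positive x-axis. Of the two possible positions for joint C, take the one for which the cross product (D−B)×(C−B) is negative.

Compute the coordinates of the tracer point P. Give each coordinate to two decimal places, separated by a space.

A=(0,0), D=(4.00,0)
B = A + 4.00·(cos89°, sin89°) = (0.0698, 3.9994)
|BD| = 5.6073
circle(B,10.00) ∩ circle(D,6.00): a=8.5105, h=5.2508
  candidates: C₊=(9.7801,1.6096) cross=29.443; C₋=(2.2897,-5.7511) cross=-29.443
  branch - wants cross < 0 → take C=(2.2897,-5.7511) (cross=-29.443)
ex = (C−B)/|BC| = (0.2220,-0.9750); ey = (0.9750,0.2220)
P = B + -2.20·ex + 2.16·ey = (1.6875,6.6240)

1.69 6.62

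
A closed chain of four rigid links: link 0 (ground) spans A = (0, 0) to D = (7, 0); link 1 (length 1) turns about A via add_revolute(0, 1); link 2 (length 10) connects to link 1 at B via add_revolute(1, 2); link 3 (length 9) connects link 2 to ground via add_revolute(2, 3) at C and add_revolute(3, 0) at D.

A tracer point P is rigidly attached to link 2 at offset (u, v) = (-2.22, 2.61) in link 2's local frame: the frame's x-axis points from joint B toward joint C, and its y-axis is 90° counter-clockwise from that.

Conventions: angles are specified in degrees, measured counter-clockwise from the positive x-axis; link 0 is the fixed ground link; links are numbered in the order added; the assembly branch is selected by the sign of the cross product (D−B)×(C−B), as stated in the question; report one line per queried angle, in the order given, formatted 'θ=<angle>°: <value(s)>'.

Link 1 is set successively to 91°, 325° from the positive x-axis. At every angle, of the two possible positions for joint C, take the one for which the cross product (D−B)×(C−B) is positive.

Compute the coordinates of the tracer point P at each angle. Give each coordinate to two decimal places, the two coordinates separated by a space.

A=(0,0), D=(7.00,0)
θ=91°: B = A + 1.00·(cos91°, sin91°) = (-0.0175, 0.9998)
θ=91°: |BD| = 7.0883
θ=91°: circle(B,10.00) ∩ circle(D,9.00): a=4.8844, h=8.7260
θ=91°:   candidates: C₊=(6.0490,8.9496) cross=61.853; C₋=(3.5873,-8.3279) cross=-61.853
θ=91°:   branch + wants cross > 0 → take C=(6.0490,8.9496) (cross=61.853)
θ=91°: ex = (C−B)/|BC| = (0.6066,0.7950); ey = (-0.7950,0.6066)
θ=91°: P = B + -2.22·ex + 2.61·ey = (-3.4391,0.8183)
θ=325°: B = A + 1.00·(cos325°, sin325°) = (0.8192, -0.5736)
θ=325°: |BD| = 6.2074
θ=325°: circle(B,10.00) ∩ circle(D,9.00): a=4.6341, h=8.8614
θ=325°:   candidates: C₊=(4.6146,8.6781) cross=55.006; C₋=(6.2523,-8.9689) cross=-55.006
θ=325°:   branch + wants cross > 0 → take C=(4.6146,8.6781) (cross=55.006)
θ=325°: ex = (C−B)/|BC| = (0.3795,0.9252); ey = (-0.9252,0.3795)
θ=325°: P = B + -2.22·ex + 2.61·ey = (-2.4381,-1.6368)

θ=91°: -3.44 0.82
θ=325°: -2.44 -1.64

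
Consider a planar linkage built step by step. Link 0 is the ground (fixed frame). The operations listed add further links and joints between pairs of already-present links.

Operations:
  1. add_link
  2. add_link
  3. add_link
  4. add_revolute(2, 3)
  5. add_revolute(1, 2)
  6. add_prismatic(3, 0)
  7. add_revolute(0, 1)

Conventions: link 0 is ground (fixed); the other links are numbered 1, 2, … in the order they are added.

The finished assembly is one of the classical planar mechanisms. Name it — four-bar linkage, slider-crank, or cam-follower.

links: 4 (incl. ground); joints: 3 revolute, 1 prismatic, 0 higher (cam) pair, forming one closed loop
4 links, 3 revolutes + 1 prismatic in one loop → slider-crank

slider-crank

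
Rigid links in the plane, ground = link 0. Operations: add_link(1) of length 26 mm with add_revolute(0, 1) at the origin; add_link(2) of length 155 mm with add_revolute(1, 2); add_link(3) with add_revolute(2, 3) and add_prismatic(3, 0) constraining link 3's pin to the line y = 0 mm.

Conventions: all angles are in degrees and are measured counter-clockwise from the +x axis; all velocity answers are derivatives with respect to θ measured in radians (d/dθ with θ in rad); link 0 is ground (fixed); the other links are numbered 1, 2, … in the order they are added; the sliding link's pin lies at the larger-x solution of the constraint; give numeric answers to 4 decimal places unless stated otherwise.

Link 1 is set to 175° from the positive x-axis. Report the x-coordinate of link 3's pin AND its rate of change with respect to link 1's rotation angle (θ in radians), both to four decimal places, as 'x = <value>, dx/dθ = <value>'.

geometry: r = 26 mm, L = 155 mm, e = 0 mm
crank pin P = (r cos θ, r sin θ) = (-25.901062, 2.266049)
h = r sin θ − e = 2.266049 − 0 = 2.266049
x = r cos θ + √(L² − h²) = -25.901062 + 154.983435 = 129.082373
dx/dθ = −r sin θ − h·r cos θ/√(L² − h²) (θ in radians; h = 2.266049) = -1.887344

x = 129.0824, dx/dθ = -1.8873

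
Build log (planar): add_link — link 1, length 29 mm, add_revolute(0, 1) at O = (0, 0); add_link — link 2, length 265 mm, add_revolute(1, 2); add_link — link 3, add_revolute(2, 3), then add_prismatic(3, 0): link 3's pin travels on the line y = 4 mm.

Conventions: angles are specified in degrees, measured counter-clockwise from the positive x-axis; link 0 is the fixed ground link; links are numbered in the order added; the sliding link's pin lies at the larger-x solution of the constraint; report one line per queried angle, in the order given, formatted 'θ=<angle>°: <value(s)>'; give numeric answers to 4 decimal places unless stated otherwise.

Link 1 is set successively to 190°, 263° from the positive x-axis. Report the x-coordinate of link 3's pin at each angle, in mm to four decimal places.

geometry: r = 29 mm, L = 265 mm, e = 4 mm
θ=190°: crank pin P = (r cos θ, r sin θ) = (-28.559425, -5.035797)
θ=190°: h = r sin θ − e = -5.035797 − 4 = -9.035797
θ=190°: x = r cos θ + √(L² − h²) = -28.559425 + 264.845907 = 236.286482
θ=263°: crank pin P = (r cos θ, r sin θ) = (-3.534211, -28.783838)
θ=263°: h = r sin θ − e = -28.783838 − 4 = -32.783838
θ=263°: x = r cos θ + √(L² − h²) = -3.534211 + 262.964294 = 259.430083

θ=190°: 236.2865
θ=263°: 259.4301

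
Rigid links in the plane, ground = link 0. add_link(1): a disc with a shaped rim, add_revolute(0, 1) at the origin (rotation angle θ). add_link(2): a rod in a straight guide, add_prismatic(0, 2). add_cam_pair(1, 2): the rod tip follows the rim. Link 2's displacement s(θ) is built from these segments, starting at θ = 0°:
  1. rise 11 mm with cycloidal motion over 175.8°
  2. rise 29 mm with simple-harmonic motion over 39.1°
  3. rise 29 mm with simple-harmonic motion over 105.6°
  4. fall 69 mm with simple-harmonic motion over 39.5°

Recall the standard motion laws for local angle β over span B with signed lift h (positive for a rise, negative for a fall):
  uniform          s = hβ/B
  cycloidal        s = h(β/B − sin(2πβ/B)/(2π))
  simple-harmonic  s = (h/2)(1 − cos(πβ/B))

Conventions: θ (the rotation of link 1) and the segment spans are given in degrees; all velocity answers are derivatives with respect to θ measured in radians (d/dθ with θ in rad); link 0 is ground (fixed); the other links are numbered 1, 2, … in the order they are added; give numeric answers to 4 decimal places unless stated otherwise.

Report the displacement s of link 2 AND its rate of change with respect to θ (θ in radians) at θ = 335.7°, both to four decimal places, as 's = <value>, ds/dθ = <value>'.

segment 1 (0° to 175.8°, cycloidal, h = 11) is passed completely: s = 0.0000 + (11) = 11.0000
segment 2 (175.8° to 214.9°, simple-harmonic, h = 29) is passed completely: s = 11.0000 + (29) = 40.0000
segment 3 (214.9° to 320.5°, simple-harmonic, h = 29) is passed completely: s = 40.0000 + (29) = 69.0000
θ = 335.7° falls in segment 4 (320.5° to 360°, simple-harmonic, h = -69): β = 335.7 − 320.5 = 15.2°, B = 39.5°; Δs = -69/2·(1 − cos(π·0.3848)) = -22.2859; s = 69.0000 − 22.2859 = 46.7141
velocity in seg [320.5°–360°] (simple-harmonic), θ in radians: β = 15.2° = 0.2653 rad, B = 39.5° = 0.6894 rad; ds/dθ = (πh/(2B)) sin(πβ/B) = (π·(-69)/(2·0.6894)) sin(π·0.3848) = -147.032836 mm/rad

s = 46.7141, ds/dθ = -147.0328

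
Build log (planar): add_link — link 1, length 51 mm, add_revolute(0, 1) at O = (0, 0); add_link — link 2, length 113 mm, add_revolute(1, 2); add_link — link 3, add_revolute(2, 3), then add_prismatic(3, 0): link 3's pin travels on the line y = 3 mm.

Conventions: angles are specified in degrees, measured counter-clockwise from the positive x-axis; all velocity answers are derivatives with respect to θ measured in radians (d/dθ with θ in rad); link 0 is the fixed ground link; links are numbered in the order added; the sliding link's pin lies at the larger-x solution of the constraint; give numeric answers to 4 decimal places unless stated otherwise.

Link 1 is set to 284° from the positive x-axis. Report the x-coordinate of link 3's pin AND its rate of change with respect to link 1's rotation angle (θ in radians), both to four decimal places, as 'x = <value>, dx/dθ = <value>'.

geometry: r = 51 mm, L = 113 mm, e = 3 mm
crank pin P = (r cos θ, r sin θ) = (12.338017, -49.485082)
h = r sin θ − e = -49.485082 − 3 = -52.485082
x = r cos θ + √(L² − h²) = 12.338017 + 100.071555 = 112.409572
dx/dθ = −r sin θ − h·r cos θ/√(L² − h²) (θ in radians; h = -52.485082) = 55.956070

x = 112.4096, dx/dθ = 55.9561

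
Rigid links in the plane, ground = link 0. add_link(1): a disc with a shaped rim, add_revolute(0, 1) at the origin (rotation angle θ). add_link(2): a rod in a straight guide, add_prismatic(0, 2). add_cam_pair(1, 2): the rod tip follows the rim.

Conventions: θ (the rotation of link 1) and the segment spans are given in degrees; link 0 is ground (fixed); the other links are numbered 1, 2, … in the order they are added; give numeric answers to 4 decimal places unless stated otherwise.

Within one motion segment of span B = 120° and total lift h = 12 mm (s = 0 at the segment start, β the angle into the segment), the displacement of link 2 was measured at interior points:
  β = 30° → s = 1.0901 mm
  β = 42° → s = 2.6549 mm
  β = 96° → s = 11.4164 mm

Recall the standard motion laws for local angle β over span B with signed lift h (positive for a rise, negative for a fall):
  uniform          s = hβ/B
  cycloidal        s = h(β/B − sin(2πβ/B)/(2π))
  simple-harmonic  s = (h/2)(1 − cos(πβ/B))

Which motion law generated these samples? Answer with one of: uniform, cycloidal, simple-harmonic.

candidates at β/B = r: uniform s = h·r (linear in β); cycloidal s = h·(r − sin(2πr)/(2π)); simple-harmonic s = (h/2)(1 − cos(πr))
β=30°: printed 1.0901 | uniform 3.0000, cycloidal 1.0901, simple-harmonic 1.7574
β=42°: printed 2.6549 | uniform 4.2000, cycloidal 2.6549, simple-harmonic 3.2761
β=96°: printed 11.4164 | uniform 9.6000, cycloidal 11.4164, simple-harmonic 10.8541
only one law matches every sample → cycloidal

cycloidal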